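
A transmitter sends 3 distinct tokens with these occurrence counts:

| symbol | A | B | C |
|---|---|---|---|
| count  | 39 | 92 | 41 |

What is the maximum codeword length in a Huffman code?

2

Merge the two lowest-weight nodes at each step:
A(39) + C(41) → 80
80 + B(92) → 172
Maximum depth reached is 2.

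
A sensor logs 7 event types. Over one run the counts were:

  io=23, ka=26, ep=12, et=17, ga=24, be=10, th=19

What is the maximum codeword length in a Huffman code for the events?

Merge the two lowest-weight nodes at each step:
be(10) + ep(12) → 22
et(17) + th(19) → 36
22 + io(23) → 45
ga(24) + ka(26) → 50
36 + 45 → 81
50 + 81 → 131
The first pair merged (be, ep) ends up deepest, at depth 4.

4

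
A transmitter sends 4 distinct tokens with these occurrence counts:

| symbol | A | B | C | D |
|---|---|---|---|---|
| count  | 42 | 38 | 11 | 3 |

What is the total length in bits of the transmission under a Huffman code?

160

Greedily combine the two least-frequent nodes:
merge D(3) and C(11): 14
merge 14 and B(38): 52
merge A(42) and 52: 94
Each symbol's bit-cost is frequency × depth; summing gives 160 bits (equivalently 14 + 52 + 94).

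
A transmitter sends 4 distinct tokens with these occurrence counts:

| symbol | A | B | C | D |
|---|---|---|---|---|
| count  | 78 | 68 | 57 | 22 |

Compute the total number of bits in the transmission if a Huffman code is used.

450

Build the Huffman tree bottom-up:
combine D(22), C(57) → 79
combine B(68), A(78) → 146
combine 79, 146 → 225
Total encoded bits = sum of merged weights = 79 + 146 + 225 = 450.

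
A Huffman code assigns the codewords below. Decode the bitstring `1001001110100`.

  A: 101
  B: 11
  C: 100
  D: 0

CCBADD

Read left to right; each codeword is recognised as soon as it completes (prefix code):
  100→C | 100→C | 11→B | 101→A | 0→D | 0→D
Decoded message: CCBADD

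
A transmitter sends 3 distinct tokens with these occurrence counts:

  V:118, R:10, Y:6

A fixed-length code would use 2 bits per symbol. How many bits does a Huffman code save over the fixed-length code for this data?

Fixed-length: 2 bits × 134 symbols = 268 bits.
Huffman merges:
merge Y(6) and R(10): 16
merge 16 and V(118): 134
Huffman total = 16 + 134 = 150 bits.
Saving = 268 − 150 = 118 bits.

118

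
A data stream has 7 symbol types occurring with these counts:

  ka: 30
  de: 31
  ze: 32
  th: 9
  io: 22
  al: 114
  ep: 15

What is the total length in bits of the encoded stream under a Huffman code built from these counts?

601

Greedily combine the two least-frequent nodes:
th(9) + ep(15) → 24
io(22) + 24 → 46
ka(30) + de(31) → 61
ze(32) + 46 → 78
61 + 78 → 139
al(114) + 139 → 253
Each symbol's bit-cost is frequency × depth; summing gives 601 bits (equivalently 24 + 46 + 61 + 78 + 139 + 253).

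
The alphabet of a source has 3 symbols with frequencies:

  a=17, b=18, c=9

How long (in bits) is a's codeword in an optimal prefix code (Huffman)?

2

Build the tree from the bottom:
c(9) + a(17) → 26
b(18) + 26 → 44
a sits 2 levels below the root, so its codeword is 2 bits.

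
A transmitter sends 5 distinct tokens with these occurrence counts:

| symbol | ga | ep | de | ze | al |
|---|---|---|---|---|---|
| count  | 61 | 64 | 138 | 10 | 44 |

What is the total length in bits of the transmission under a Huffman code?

Greedily combine the two least-frequent nodes:
merge ze(10) and al(44): 54
merge 54 and ga(61): 115
merge ep(64) and 115: 179
merge de(138) and 179: 317
Each symbol's bit-cost is frequency × depth; summing gives 665 bits (equivalently 54 + 115 + 179 + 317).

665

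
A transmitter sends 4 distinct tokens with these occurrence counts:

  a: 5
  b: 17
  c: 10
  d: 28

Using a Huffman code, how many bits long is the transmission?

Build the Huffman tree bottom-up:
a(5) + c(10) → 15
15 + b(17) → 32
d(28) + 32 → 60
Total encoded bits = sum of merged weights = 15 + 32 + 60 = 107.

107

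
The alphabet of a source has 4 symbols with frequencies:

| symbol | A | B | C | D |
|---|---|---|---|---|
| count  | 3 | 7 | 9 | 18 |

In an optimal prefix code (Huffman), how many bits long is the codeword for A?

3

Huffman merges, smallest pair first:
merge A(3) and B(7): 10
merge C(9) and 10: 19
merge D(18) and 19: 37
A sits 3 levels below the root, so its codeword is 3 bits.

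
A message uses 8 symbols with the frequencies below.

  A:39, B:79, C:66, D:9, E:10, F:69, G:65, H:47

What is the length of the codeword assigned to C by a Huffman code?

3

Huffman merges, smallest pair first:
D(9) + E(10) → 19
19 + A(39) → 58
H(47) + 58 → 105
G(65) + C(66) → 131
F(69) + B(79) → 148
105 + 131 → 236
148 + 236 → 384
The subtree containing C is merged 3 times, so code length = 3.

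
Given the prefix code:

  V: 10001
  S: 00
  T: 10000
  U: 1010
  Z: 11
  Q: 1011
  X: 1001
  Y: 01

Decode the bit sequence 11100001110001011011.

Read left to right; each codeword is recognised as soon as it completes (prefix code):
  11→Z | 10000→T | 11→Z | 10001→V | 01→Y | 1011→Q
Decoded message: ZTZVYQ

ZTZVYQ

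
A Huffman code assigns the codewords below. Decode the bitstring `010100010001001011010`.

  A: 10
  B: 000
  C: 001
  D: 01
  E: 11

Read left to right; each codeword is recognised as soon as it completes (prefix code):
  01→D | 01→D | 000→B | 10→A | 001→C | 001→C | 01→D | 10→A | 10→A
Decoded message: DDBACCDAA

DDBACCDAA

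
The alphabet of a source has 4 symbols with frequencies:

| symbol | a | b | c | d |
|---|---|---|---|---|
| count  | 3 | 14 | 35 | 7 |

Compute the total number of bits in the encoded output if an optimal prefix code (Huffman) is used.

93

Merge the two smallest weights repeatedly:
combine a(3), d(7) → 10
combine 10, b(14) → 24
combine 24, c(35) → 59
The encoded length is the sum of every internal node's weight: 10 + 24 + 59 = 93 bits.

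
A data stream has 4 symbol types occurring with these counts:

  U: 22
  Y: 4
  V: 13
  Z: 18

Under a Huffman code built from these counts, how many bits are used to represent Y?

Huffman merges, smallest pair first:
combine Y(4), V(13) → 17
combine 17, Z(18) → 35
combine U(22), 35 → 57
The subtree containing Y is merged 3 times, so code length = 3.

3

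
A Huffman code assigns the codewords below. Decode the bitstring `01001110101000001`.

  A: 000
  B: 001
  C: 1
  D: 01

Read left to right; each codeword is recognised as soon as it completes (prefix code):
  01→D | 001→B | 1→C | 1→C | 01→D | 01→D | 000→A | 001→B
Decoded message: DBCCDDAB

DBCCDDAB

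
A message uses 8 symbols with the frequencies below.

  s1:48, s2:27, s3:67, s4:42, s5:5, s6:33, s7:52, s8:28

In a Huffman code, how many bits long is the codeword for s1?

Build the tree from the bottom:
merge s5(5) and s2(27): 32
merge s8(28) and 32: 60
merge s6(33) and s4(42): 75
merge s1(48) and s7(52): 100
merge 60 and s3(67): 127
merge 75 and 100: 175
merge 127 and 175: 302
s1's leaf is at depth 3, giving a 3-bit codeword.

3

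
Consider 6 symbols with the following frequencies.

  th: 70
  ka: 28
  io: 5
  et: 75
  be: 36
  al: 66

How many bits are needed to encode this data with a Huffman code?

Build the Huffman tree bottom-up:
merge io(5) and ka(28): 33
merge 33 and be(36): 69
merge al(66) and 69: 135
merge th(70) and et(75): 145
merge 135 and 145: 280
Each symbol's bit-cost is frequency × depth; summing gives 662 bits (equivalently 33 + 69 + 135 + 145 + 280).

662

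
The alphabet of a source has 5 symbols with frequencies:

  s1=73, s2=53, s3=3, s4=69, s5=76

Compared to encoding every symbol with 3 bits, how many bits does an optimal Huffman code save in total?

218

Fixed-length: 3 bits × 274 symbols = 822 bits.
Huffman merges:
s3(3) + s2(53) → 56
56 + s4(69) → 125
s1(73) + s5(76) → 149
125 + 149 → 274
Huffman total = 56 + 125 + 149 + 274 = 604 bits.
Saving = 822 − 604 = 218 bits.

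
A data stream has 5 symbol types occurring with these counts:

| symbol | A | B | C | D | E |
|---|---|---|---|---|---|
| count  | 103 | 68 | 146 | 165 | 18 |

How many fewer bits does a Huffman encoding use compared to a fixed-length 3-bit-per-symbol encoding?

Fixed-length: 3 bits × 500 symbols = 1500 bits.
Huffman merges:
combine E(18), B(68) → 86
combine 86, A(103) → 189
combine C(146), D(165) → 311
combine 189, 311 → 500
Huffman total = 86 + 189 + 311 + 500 = 1086 bits.
Saving = 1500 − 1086 = 414 bits.

414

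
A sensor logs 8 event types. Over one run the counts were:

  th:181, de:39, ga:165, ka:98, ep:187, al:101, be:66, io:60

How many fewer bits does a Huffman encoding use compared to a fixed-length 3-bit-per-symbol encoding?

105

Fixed-length: 3 bits × 897 symbols = 2691 bits.
Huffman merges:
combine de(39), io(60) → 99
combine be(66), ka(98) → 164
combine 99, al(101) → 200
combine 164, ga(165) → 329
combine th(181), ep(187) → 368
combine 200, 329 → 529
combine 368, 529 → 897
Huffman total = 99 + 164 + 200 + 329 + 368 + 529 + 897 = 2586 bits.
Saving = 2691 − 2586 = 105 bits.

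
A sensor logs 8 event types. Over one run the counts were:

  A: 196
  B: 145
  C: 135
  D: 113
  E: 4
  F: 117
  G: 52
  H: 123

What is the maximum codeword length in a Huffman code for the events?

4

Merge the two lowest-weight nodes at each step:
merge E(4) and G(52): 56
merge 56 and D(113): 169
merge F(117) and H(123): 240
merge C(135) and B(145): 280
merge 169 and A(196): 365
merge 240 and 280: 520
merge 365 and 520: 885
The rarest symbols sit at the bottom; the longest codeword is 4 bits.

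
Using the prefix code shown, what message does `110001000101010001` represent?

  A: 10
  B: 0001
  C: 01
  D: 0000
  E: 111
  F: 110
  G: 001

Read left to right; each codeword is recognised as soon as it completes (prefix code):
  110→F | 001→G | 0001→B | 01→C | 01→C | 0001→B
Decoded message: FGBCCB

FGBCCB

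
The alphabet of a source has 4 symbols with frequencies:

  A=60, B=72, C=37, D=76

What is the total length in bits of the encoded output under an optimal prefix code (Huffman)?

490

Merge the two smallest weights repeatedly:
merge C(37) and A(60): 97
merge B(72) and D(76): 148
merge 97 and 148: 245
Each symbol's bit-cost is frequency × depth; summing gives 490 bits (equivalently 97 + 148 + 245).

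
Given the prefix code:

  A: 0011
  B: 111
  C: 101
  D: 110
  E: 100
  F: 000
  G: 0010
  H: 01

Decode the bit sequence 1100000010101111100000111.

DFGCBEFB

Read left to right; each codeword is recognised as soon as it completes (prefix code):
  110→D | 000→F | 0010→G | 101→C | 111→B | 100→E | 000→F | 111→B
Decoded message: DFGCBEFB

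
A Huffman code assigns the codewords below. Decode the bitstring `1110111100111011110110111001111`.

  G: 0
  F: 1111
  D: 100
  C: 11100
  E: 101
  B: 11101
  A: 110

Read left to right; each codeword is recognised as soon as it completes (prefix code):
  11101→B | 11100→C | 11101→B | 11101→B | 101→E | 110→A | 0→G | 1111→F
Decoded message: BCBBEAGF

BCBBEAGF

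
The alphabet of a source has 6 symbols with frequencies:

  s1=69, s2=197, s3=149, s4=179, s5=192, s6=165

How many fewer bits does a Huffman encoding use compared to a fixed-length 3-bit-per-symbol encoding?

389

Fixed-length: 3 bits × 951 symbols = 2853 bits.
Huffman merges:
s1(69) + s3(149) → 218
s6(165) + s4(179) → 344
s5(192) + s2(197) → 389
218 + 344 → 562
389 + 562 → 951
Huffman total = 218 + 344 + 389 + 562 + 951 = 2464 bits.
Saving = 2853 − 2464 = 389 bits.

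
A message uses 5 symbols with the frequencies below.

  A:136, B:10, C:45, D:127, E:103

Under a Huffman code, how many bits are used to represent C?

Build the tree from the bottom:
merge B(10) and C(45): 55
merge 55 and E(103): 158
merge D(127) and A(136): 263
merge 158 and 263: 421
C sits 3 levels below the root, so its codeword is 3 bits.

3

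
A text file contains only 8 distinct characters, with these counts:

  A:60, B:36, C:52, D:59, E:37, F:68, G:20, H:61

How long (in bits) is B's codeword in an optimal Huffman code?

Huffman merges, smallest pair first:
combine G(20), B(36) → 56
combine E(37), C(52) → 89
combine 56, D(59) → 115
combine A(60), H(61) → 121
combine F(68), 89 → 157
combine 115, 121 → 236
combine 157, 236 → 393
B's leaf is at depth 4, giving a 4-bit codeword.

4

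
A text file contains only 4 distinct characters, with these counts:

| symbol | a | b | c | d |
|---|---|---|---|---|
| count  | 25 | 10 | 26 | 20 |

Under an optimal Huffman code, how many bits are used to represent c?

2

Repeatedly merge the two smallest:
b(10) + d(20) → 30
a(25) + c(26) → 51
30 + 51 → 81
c sits 2 levels below the root, so its codeword is 2 bits.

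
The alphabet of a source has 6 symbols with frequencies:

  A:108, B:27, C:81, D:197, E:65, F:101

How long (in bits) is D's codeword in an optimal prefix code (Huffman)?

Repeatedly merge the two smallest:
combine B(27), E(65) → 92
combine C(81), 92 → 173
combine F(101), A(108) → 209
combine 173, D(197) → 370
combine 209, 370 → 579
D's leaf is at depth 2, giving a 2-bit codeword.

2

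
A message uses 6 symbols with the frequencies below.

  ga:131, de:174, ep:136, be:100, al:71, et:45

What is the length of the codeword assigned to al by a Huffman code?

4

Huffman merges, smallest pair first:
merge et(45) and al(71): 116
merge be(100) and 116: 216
merge ga(131) and ep(136): 267
merge de(174) and 216: 390
merge 267 and 390: 657
The subtree containing al is merged 4 times, so code length = 4.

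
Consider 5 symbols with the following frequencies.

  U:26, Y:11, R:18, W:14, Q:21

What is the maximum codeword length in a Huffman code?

Merge the two lowest-weight nodes at each step:
Y(11) + W(14) → 25
R(18) + Q(21) → 39
25 + U(26) → 51
39 + 51 → 90
The rarest symbols sit at the bottom; the longest codeword is 3 bits.

3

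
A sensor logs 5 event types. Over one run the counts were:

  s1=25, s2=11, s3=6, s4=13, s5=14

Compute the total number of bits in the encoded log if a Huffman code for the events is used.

155

Build the Huffman tree bottom-up:
combine s3(6), s2(11) → 17
combine s4(13), s5(14) → 27
combine 17, s1(25) → 42
combine 27, 42 → 69
The encoded length is the sum of every internal node's weight: 17 + 27 + 42 + 69 = 155 bits.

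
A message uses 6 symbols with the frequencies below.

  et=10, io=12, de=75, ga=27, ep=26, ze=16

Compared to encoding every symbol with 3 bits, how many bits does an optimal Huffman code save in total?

128

Fixed-length: 3 bits × 166 symbols = 498 bits.
Huffman merges:
merge et(10) and io(12): 22
merge ze(16) and 22: 38
merge ep(26) and ga(27): 53
merge 38 and 53: 91
merge de(75) and 91: 166
Huffman total = 22 + 38 + 53 + 91 + 166 = 370 bits.
Saving = 498 − 370 = 128 bits.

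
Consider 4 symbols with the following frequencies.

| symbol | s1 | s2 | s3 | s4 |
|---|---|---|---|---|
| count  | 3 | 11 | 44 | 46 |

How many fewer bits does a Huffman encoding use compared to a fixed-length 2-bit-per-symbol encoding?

32

Fixed-length: 2 bits × 104 symbols = 208 bits.
Huffman merges:
s1(3) + s2(11) → 14
14 + s3(44) → 58
s4(46) + 58 → 104
Huffman total = 14 + 58 + 104 = 176 bits.
Saving = 208 − 176 = 32 bits.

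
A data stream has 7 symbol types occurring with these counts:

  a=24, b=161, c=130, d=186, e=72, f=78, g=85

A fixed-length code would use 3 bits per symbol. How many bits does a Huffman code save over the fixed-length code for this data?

Fixed-length: 3 bits × 736 symbols = 2208 bits.
Huffman merges:
combine a(24), e(72) → 96
combine f(78), g(85) → 163
combine 96, c(130) → 226
combine b(161), 163 → 324
combine d(186), 226 → 412
combine 324, 412 → 736
Huffman total = 96 + 163 + 226 + 324 + 412 + 736 = 1957 bits.
Saving = 2208 − 1957 = 251 bits.

251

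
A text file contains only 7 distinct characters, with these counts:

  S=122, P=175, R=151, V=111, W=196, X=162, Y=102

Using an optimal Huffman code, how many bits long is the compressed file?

Build the Huffman tree bottom-up:
Y(102) + V(111) → 213
S(122) + R(151) → 273
X(162) + P(175) → 337
W(196) + 213 → 409
273 + 337 → 610
409 + 610 → 1019
Total encoded bits = sum of merged weights = 213 + 273 + 337 + 409 + 610 + 1019 = 2861.

2861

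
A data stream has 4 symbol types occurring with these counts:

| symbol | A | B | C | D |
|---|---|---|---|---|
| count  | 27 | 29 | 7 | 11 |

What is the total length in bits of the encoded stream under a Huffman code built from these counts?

Greedily combine the two least-frequent nodes:
combine C(7), D(11) → 18
combine 18, A(27) → 45
combine B(29), 45 → 74
Total encoded bits = sum of merged weights = 18 + 45 + 74 = 137.

137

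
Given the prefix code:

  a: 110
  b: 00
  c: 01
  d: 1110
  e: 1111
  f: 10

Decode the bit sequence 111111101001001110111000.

edfcbddb

Read left to right; each codeword is recognised as soon as it completes (prefix code):
  1111→e | 1110→d | 10→f | 01→c | 00→b | 1110→d | 1110→d | 00→b
Decoded message: edfcbddb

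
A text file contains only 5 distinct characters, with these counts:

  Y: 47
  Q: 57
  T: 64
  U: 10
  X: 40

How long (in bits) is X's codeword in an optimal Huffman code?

3

Repeatedly merge the two smallest:
merge U(10) and X(40): 50
merge Y(47) and 50: 97
merge Q(57) and T(64): 121
merge 97 and 121: 218
The subtree containing X is merged 3 times, so code length = 3.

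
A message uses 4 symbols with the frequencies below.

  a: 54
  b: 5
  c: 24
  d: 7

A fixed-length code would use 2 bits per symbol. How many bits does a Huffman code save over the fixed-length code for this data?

42

Fixed-length: 2 bits × 90 symbols = 180 bits.
Huffman merges:
combine b(5), d(7) → 12
combine 12, c(24) → 36
combine 36, a(54) → 90
Huffman total = 12 + 36 + 90 = 138 bits.
Saving = 180 − 138 = 42 bits.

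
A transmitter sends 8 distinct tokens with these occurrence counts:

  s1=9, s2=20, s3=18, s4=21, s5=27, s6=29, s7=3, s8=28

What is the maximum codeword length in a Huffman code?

4

Merge the two lowest-weight nodes at each step:
s7(3) + s1(9) → 12
12 + s3(18) → 30
s2(20) + s4(21) → 41
s5(27) + s8(28) → 55
s6(29) + 30 → 59
41 + 55 → 96
59 + 96 → 155
Maximum depth reached is 4.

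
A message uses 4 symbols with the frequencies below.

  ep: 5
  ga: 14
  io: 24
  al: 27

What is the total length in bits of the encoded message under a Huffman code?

132

Greedily combine the two least-frequent nodes:
combine ep(5), ga(14) → 19
combine 19, io(24) → 43
combine al(27), 43 → 70
Each symbol's bit-cost is frequency × depth; summing gives 132 bits (equivalently 19 + 43 + 70).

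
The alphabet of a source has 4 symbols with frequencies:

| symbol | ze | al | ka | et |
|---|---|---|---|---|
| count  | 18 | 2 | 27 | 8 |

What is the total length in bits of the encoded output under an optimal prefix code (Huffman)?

Greedily combine the two least-frequent nodes:
merge al(2) and et(8): 10
merge 10 and ze(18): 28
merge ka(27) and 28: 55
Each symbol's bit-cost is frequency × depth; summing gives 93 bits (equivalently 10 + 28 + 55).

93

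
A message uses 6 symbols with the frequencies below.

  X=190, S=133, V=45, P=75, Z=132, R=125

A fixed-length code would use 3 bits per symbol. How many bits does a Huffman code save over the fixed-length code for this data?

Fixed-length: 3 bits × 700 symbols = 2100 bits.
Huffman merges:
combine V(45), P(75) → 120
combine 120, R(125) → 245
combine Z(132), S(133) → 265
combine X(190), 245 → 435
combine 265, 435 → 700
Huffman total = 120 + 245 + 265 + 435 + 700 = 1765 bits.
Saving = 2100 − 1765 = 335 bits.

335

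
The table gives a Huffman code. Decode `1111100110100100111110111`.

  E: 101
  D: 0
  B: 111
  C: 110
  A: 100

Read left to right; each codeword is recognised as soon as it completes (prefix code):
  111→B | 110→C | 0→D | 110→C | 100→A | 100→A | 111→B | 110→C | 111→B
Decoded message: BCDCAABCB

BCDCAABCB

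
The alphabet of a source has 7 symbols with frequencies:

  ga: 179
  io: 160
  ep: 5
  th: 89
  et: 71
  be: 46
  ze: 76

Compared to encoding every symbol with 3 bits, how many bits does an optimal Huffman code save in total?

288

Fixed-length: 3 bits × 626 symbols = 1878 bits.
Huffman merges:
merge ep(5) and be(46): 51
merge 51 and et(71): 122
merge ze(76) and th(89): 165
merge 122 and io(160): 282
merge 165 and ga(179): 344
merge 282 and 344: 626
Huffman total = 51 + 122 + 165 + 282 + 344 + 626 = 1590 bits.
Saving = 1878 − 1590 = 288 bits.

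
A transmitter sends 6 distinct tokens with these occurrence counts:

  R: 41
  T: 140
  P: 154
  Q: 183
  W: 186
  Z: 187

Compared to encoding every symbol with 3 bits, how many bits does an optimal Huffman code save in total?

Fixed-length: 3 bits × 891 symbols = 2673 bits.
Huffman merges:
merge R(41) and T(140): 181
merge P(154) and 181: 335
merge Q(183) and W(186): 369
merge Z(187) and 335: 522
merge 369 and 522: 891
Huffman total = 181 + 335 + 369 + 522 + 891 = 2298 bits.
Saving = 2673 − 2298 = 375 bits.

375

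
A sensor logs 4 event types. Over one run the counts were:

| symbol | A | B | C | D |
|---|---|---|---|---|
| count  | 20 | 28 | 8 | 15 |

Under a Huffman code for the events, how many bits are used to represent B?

Huffman merges, smallest pair first:
combine C(8), D(15) → 23
combine A(20), 23 → 43
combine B(28), 43 → 71
B is a child of the root — depth 1, so its codeword is a single bit.

1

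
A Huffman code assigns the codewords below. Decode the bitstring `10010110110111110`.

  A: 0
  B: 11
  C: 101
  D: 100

Read left to right; each codeword is recognised as soon as it completes (prefix code):
  100→D | 101→C | 101→C | 101→C | 11→B | 11→B | 0→A
Decoded message: DCCCBBA

DCCCBBA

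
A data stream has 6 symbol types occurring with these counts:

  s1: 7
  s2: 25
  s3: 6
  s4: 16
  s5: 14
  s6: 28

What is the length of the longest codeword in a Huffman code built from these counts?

Merge the two lowest-weight nodes at each step:
s3(6) + s1(7) → 13
13 + s5(14) → 27
s4(16) + s2(25) → 41
27 + s6(28) → 55
41 + 55 → 96
Maximum depth reached is 4.

4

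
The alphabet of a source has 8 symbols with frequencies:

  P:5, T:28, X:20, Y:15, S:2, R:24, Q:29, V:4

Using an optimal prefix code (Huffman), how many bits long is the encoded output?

Merge the two smallest weights repeatedly:
S(2) + V(4) → 6
P(5) + 6 → 11
11 + Y(15) → 26
X(20) + R(24) → 44
26 + T(28) → 54
Q(29) + 44 → 73
54 + 73 → 127
The encoded length is the sum of every internal node's weight: 6 + 11 + 26 + 44 + 54 + 73 + 127 = 341 bits.

341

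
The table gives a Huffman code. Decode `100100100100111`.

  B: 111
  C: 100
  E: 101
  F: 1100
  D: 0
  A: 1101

CCCCB

Read left to right; each codeword is recognised as soon as it completes (prefix code):
  100→C | 100→C | 100→C | 100→C | 111→B
Decoded message: CCCCB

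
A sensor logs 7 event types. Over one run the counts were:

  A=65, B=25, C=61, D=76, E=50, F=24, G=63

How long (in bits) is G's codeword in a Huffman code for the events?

3

Huffman merges, smallest pair first:
F(24) + B(25) → 49
49 + E(50) → 99
C(61) + G(63) → 124
A(65) + D(76) → 141
99 + 124 → 223
141 + 223 → 364
G's leaf is at depth 3, giving a 3-bit codeword.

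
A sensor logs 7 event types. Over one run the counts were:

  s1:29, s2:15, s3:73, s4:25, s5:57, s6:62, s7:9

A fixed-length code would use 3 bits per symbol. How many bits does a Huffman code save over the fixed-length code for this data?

119

Fixed-length: 3 bits × 270 symbols = 810 bits.
Huffman merges:
s7(9) + s2(15) → 24
24 + s4(25) → 49
s1(29) + 49 → 78
s5(57) + s6(62) → 119
s3(73) + 78 → 151
119 + 151 → 270
Huffman total = 24 + 49 + 78 + 119 + 151 + 270 = 691 bits.
Saving = 810 − 691 = 119 bits.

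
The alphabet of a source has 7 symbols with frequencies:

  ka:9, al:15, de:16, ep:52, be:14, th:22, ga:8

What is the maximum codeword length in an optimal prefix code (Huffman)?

4

Merge the two lowest-weight nodes at each step:
merge ga(8) and ka(9): 17
merge be(14) and al(15): 29
merge de(16) and 17: 33
merge th(22) and 29: 51
merge 33 and 51: 84
merge ep(52) and 84: 136
The rarest symbols sit at the bottom; the longest codeword is 4 bits.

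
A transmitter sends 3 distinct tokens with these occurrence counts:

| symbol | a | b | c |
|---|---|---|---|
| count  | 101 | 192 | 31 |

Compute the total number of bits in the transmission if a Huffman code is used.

456

Greedily combine the two least-frequent nodes:
c(31) + a(101) → 132
132 + b(192) → 324
Total encoded bits = sum of merged weights = 132 + 324 = 456.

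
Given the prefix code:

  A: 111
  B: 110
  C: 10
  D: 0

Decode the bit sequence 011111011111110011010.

DABAACDBC

Read left to right; each codeword is recognised as soon as it completes (prefix code):
  0→D | 111→A | 110→B | 111→A | 111→A | 10→C | 0→D | 110→B | 10→C
Decoded message: DABAACDBC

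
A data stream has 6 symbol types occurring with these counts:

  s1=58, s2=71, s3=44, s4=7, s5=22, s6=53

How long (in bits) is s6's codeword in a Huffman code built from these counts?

2

Build the tree from the bottom:
combine s4(7), s5(22) → 29
combine 29, s3(44) → 73
combine s6(53), s1(58) → 111
combine s2(71), 73 → 144
combine 111, 144 → 255
The subtree containing s6 is merged 2 times, so code length = 2.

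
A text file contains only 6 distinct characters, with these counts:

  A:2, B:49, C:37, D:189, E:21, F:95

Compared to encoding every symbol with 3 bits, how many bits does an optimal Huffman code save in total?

390

Fixed-length: 3 bits × 393 symbols = 1179 bits.
Huffman merges:
merge A(2) and E(21): 23
merge 23 and C(37): 60
merge B(49) and 60: 109
merge F(95) and 109: 204
merge D(189) and 204: 393
Huffman total = 23 + 60 + 109 + 204 + 393 = 789 bits.
Saving = 1179 − 789 = 390 bits.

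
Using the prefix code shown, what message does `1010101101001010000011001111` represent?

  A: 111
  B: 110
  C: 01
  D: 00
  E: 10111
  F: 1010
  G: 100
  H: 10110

Read left to right; each codeword is recognised as soon as it completes (prefix code):
  1010→F | 10110→H | 100→G | 1010→F | 00→D | 00→D | 110→B | 01→C | 111→A
Decoded message: FHGFDDBCA

FHGFDDBCA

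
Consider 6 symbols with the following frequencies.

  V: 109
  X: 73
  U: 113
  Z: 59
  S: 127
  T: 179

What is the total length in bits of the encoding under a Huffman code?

Greedily combine the two least-frequent nodes:
Z(59) + X(73) → 132
V(109) + U(113) → 222
S(127) + 132 → 259
T(179) + 222 → 401
259 + 401 → 660
The encoded length is the sum of every internal node's weight: 132 + 222 + 259 + 401 + 660 = 1674 bits.

1674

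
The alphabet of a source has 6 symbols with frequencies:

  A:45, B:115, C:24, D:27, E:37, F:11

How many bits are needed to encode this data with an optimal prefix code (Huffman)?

Merge the two smallest weights repeatedly:
combine F(11), C(24) → 35
combine D(27), 35 → 62
combine E(37), A(45) → 82
combine 62, 82 → 144
combine B(115), 144 → 259
Total encoded bits = sum of merged weights = 35 + 62 + 82 + 144 + 259 = 582.

582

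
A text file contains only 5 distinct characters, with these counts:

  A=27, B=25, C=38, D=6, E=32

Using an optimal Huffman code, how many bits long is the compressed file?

287

Merge the two smallest weights repeatedly:
merge D(6) and B(25): 31
merge A(27) and 31: 58
merge E(32) and C(38): 70
merge 58 and 70: 128
Total encoded bits = sum of merged weights = 31 + 58 + 70 + 128 = 287.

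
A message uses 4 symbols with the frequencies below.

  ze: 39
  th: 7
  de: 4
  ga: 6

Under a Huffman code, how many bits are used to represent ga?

Huffman merges, smallest pair first:
merge de(4) and ga(6): 10
merge th(7) and 10: 17
merge 17 and ze(39): 56
ga sits 3 levels below the root, so its codeword is 3 bits.

3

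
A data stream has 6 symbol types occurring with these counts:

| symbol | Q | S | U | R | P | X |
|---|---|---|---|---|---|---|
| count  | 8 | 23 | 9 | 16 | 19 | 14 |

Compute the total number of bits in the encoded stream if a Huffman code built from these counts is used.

225

Build the Huffman tree bottom-up:
combine Q(8), U(9) → 17
combine X(14), R(16) → 30
combine 17, P(19) → 36
combine S(23), 30 → 53
combine 36, 53 → 89
Total encoded bits = sum of merged weights = 17 + 30 + 36 + 53 + 89 = 225.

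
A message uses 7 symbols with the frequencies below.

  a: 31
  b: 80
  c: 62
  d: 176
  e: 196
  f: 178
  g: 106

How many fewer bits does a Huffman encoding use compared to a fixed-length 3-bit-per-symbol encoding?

Fixed-length: 3 bits × 829 symbols = 2487 bits.
Huffman merges:
a(31) + c(62) → 93
b(80) + 93 → 173
g(106) + 173 → 279
d(176) + f(178) → 354
e(196) + 279 → 475
354 + 475 → 829
Huffman total = 93 + 173 + 279 + 354 + 475 + 829 = 2203 bits.
Saving = 2487 − 2203 = 284 bits.

284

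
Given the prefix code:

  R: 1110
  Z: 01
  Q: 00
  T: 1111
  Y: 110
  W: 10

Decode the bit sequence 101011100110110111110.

WWRZWYTW

Read left to right; each codeword is recognised as soon as it completes (prefix code):
  10→W | 10→W | 1110→R | 01→Z | 10→W | 110→Y | 1111→T | 10→W
Decoded message: WWRZWYTW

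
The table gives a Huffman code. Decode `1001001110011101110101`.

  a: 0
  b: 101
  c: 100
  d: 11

Read left to right; each codeword is recognised as soon as it completes (prefix code):
  100→c | 100→c | 11→d | 100→c | 11→d | 101→b | 11→d | 0→a | 101→b
Decoded message: ccdcdbdab

ccdcdbdab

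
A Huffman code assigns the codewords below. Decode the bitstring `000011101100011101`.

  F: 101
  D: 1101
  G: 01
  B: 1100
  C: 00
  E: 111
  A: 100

Read left to right; each codeword is recognised as soon as it completes (prefix code):
  00→C | 00→C | 111→E | 01→G | 100→A | 01→G | 1101→D
Decoded message: CCEGAGD

CCEGAGD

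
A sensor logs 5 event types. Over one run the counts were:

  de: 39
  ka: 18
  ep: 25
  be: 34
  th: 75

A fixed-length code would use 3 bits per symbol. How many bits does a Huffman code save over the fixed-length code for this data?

Fixed-length: 3 bits × 191 symbols = 573 bits.
Huffman merges:
combine ka(18), ep(25) → 43
combine be(34), de(39) → 73
combine 43, 73 → 116
combine th(75), 116 → 191
Huffman total = 43 + 73 + 116 + 191 = 423 bits.
Saving = 573 − 423 = 150 bits.

150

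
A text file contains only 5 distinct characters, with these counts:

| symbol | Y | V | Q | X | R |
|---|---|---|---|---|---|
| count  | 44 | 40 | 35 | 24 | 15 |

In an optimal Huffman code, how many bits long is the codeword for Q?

2

Huffman merges, smallest pair first:
R(15) + X(24) → 39
Q(35) + 39 → 74
V(40) + Y(44) → 84
74 + 84 → 158
Q's leaf is at depth 2, giving a 2-bit codeword.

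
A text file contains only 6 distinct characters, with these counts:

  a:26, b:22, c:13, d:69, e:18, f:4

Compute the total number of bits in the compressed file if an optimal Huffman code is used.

Build the Huffman tree bottom-up:
f(4) + c(13) → 17
17 + e(18) → 35
b(22) + a(26) → 48
35 + 48 → 83
d(69) + 83 → 152
The encoded length is the sum of every internal node's weight: 17 + 35 + 48 + 83 + 152 = 335 bits.

335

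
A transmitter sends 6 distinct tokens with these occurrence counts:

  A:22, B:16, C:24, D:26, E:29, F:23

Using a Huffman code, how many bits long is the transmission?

Build the Huffman tree bottom-up:
combine B(16), A(22) → 38
combine F(23), C(24) → 47
combine D(26), E(29) → 55
combine 38, 47 → 85
combine 55, 85 → 140
Each symbol's bit-cost is frequency × depth; summing gives 365 bits (equivalently 38 + 47 + 55 + 85 + 140).

365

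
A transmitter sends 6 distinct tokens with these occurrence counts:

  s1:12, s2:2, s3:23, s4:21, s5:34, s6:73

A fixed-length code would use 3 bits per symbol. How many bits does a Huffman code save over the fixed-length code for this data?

Fixed-length: 3 bits × 165 symbols = 495 bits.
Huffman merges:
combine s2(2), s1(12) → 14
combine 14, s4(21) → 35
combine s3(23), s5(34) → 57
combine 35, 57 → 92
combine s6(73), 92 → 165
Huffman total = 14 + 35 + 57 + 92 + 165 = 363 bits.
Saving = 495 − 363 = 132 bits.

132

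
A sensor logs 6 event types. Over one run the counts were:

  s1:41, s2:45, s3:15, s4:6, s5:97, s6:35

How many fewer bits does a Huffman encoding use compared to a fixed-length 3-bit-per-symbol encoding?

Fixed-length: 3 bits × 239 symbols = 717 bits.
Huffman merges:
combine s4(6), s3(15) → 21
combine 21, s6(35) → 56
combine s1(41), s2(45) → 86
combine 56, 86 → 142
combine s5(97), 142 → 239
Huffman total = 21 + 56 + 86 + 142 + 239 = 544 bits.
Saving = 717 − 544 = 173 bits.

173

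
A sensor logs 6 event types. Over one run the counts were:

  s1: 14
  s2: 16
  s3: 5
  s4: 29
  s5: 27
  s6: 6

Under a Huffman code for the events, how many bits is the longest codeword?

Merge the two lowest-weight nodes at each step:
combine s3(5), s6(6) → 11
combine 11, s1(14) → 25
combine s2(16), 25 → 41
combine s5(27), s4(29) → 56
combine 41, 56 → 97
The first pair merged (s3, s6) ends up deepest, at depth 4.

4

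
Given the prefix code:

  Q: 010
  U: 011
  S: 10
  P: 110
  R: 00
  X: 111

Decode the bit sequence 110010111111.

PQXX

Read left to right; each codeword is recognised as soon as it completes (prefix code):
  110→P | 010→Q | 111→X | 111→X
Decoded message: PQXX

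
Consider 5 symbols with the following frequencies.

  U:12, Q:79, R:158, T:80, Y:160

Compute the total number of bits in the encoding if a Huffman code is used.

Greedily combine the two least-frequent nodes:
merge U(12) and Q(79): 91
merge T(80) and 91: 171
merge R(158) and Y(160): 318
merge 171 and 318: 489
Total encoded bits = sum of merged weights = 91 + 171 + 318 + 489 = 1069.

1069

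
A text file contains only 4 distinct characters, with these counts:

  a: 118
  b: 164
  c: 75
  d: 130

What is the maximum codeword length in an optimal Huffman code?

Merge the two lowest-weight nodes at each step:
merge c(75) and a(118): 193
merge d(130) and b(164): 294
merge 193 and 294: 487
The rarest symbols sit at the bottom; the longest codeword is 2 bits.

2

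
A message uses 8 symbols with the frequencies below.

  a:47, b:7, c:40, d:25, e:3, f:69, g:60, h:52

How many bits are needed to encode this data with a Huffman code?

825

Merge the two smallest weights repeatedly:
combine e(3), b(7) → 10
combine 10, d(25) → 35
combine 35, c(40) → 75
combine a(47), h(52) → 99
combine g(60), f(69) → 129
combine 75, 99 → 174
combine 129, 174 → 303
Each symbol's bit-cost is frequency × depth; summing gives 825 bits (equivalently 10 + 35 + 75 + 99 + 129 + 174 + 303).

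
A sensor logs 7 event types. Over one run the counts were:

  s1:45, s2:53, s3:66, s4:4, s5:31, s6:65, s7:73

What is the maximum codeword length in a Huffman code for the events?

4

Merge the two lowest-weight nodes at each step:
merge s4(4) and s5(31): 35
merge 35 and s1(45): 80
merge s2(53) and s6(65): 118
merge s3(66) and s7(73): 139
merge 80 and 118: 198
merge 139 and 198: 337
The rarest symbols sit at the bottom; the longest codeword is 4 bits.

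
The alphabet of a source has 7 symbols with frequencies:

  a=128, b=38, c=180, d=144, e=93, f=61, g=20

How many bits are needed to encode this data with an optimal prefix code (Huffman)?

1717

Merge the two smallest weights repeatedly:
merge g(20) and b(38): 58
merge 58 and f(61): 119
merge e(93) and 119: 212
merge a(128) and d(144): 272
merge c(180) and 212: 392
merge 272 and 392: 664
The encoded length is the sum of every internal node's weight: 58 + 119 + 212 + 272 + 392 + 664 = 1717 bits.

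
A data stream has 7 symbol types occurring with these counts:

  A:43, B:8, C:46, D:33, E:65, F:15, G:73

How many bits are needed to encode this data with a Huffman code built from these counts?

Build the Huffman tree bottom-up:
combine B(8), F(15) → 23
combine 23, D(33) → 56
combine A(43), C(46) → 89
combine 56, E(65) → 121
combine G(73), 89 → 162
combine 121, 162 → 283
The encoded length is the sum of every internal node's weight: 23 + 56 + 89 + 121 + 162 + 283 = 734 bits.

734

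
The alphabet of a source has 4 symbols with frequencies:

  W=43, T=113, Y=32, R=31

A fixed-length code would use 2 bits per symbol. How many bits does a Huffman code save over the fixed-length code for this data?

50

Fixed-length: 2 bits × 219 symbols = 438 bits.
Huffman merges:
R(31) + Y(32) → 63
W(43) + 63 → 106
106 + T(113) → 219
Huffman total = 63 + 106 + 219 = 388 bits.
Saving = 438 − 388 = 50 bits.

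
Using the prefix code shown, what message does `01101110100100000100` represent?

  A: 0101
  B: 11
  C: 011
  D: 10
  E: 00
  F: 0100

Read left to right; each codeword is recognised as soon as it completes (prefix code):
  011→C | 011→C | 10→D | 10→D | 0100→F | 00→E | 0100→F
Decoded message: CCDDFEF

CCDDFEF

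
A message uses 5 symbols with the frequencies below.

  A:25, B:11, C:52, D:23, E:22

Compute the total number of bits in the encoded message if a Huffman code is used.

295

Merge the two smallest weights repeatedly:
merge B(11) and E(22): 33
merge D(23) and A(25): 48
merge 33 and 48: 81
merge C(52) and 81: 133
Each symbol's bit-cost is frequency × depth; summing gives 295 bits (equivalently 33 + 48 + 81 + 133).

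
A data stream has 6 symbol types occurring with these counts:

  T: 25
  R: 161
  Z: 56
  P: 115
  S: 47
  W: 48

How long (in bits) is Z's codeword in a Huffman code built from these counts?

Huffman merges, smallest pair first:
T(25) + S(47) → 72
W(48) + Z(56) → 104
72 + 104 → 176
P(115) + R(161) → 276
176 + 276 → 452
The subtree containing Z is merged 3 times, so code length = 3.

3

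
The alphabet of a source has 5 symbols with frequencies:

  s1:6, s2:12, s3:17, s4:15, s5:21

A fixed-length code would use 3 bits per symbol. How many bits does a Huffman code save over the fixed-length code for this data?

53

Fixed-length: 3 bits × 71 symbols = 213 bits.
Huffman merges:
combine s1(6), s2(12) → 18
combine s4(15), s3(17) → 32
combine 18, s5(21) → 39
combine 32, 39 → 71
Huffman total = 18 + 32 + 39 + 71 = 160 bits.
Saving = 213 − 160 = 53 bits.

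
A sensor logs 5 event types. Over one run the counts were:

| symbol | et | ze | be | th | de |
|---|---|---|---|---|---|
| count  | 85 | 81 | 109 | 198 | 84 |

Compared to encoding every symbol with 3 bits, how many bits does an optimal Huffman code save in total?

396

Fixed-length: 3 bits × 557 symbols = 1671 bits.
Huffman merges:
combine ze(81), de(84) → 165
combine et(85), be(109) → 194
combine 165, 194 → 359
combine th(198), 359 → 557
Huffman total = 165 + 194 + 359 + 557 = 1275 bits.
Saving = 1671 − 1275 = 396 bits.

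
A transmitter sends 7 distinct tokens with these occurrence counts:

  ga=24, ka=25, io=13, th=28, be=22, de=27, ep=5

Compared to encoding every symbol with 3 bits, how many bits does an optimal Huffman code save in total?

Fixed-length: 3 bits × 144 symbols = 432 bits.
Huffman merges:
merge ep(5) and io(13): 18
merge 18 and be(22): 40
merge ga(24) and ka(25): 49
merge de(27) and th(28): 55
merge 40 and 49: 89
merge 55 and 89: 144
Huffman total = 18 + 40 + 49 + 55 + 89 + 144 = 395 bits.
Saving = 432 − 395 = 37 bits.

37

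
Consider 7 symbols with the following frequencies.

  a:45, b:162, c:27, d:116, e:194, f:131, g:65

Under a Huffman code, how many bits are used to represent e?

Build the tree from the bottom:
combine c(27), a(45) → 72
combine g(65), 72 → 137
combine d(116), f(131) → 247
combine 137, b(162) → 299
combine e(194), 247 → 441
combine 299, 441 → 740
e sits 2 levels below the root, so its codeword is 2 bits.

2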